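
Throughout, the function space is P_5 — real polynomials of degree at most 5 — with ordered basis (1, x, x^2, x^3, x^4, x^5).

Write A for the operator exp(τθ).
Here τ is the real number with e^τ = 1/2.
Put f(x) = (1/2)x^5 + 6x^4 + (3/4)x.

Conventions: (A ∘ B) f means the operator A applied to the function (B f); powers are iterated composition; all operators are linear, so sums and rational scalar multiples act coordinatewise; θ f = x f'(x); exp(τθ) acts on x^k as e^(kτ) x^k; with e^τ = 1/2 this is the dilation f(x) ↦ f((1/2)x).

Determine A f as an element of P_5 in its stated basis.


the image equals g(x) = (1/64)x^5 + (3/8)x^4 + (3/8)x

exp(τθ) x^k = e^(kτ) x^k; with e^τ = 1/2 this sends x^k to (1/2)^k x^k
x ↦ 1/2 x
x^4 ↦ 1/16 x^4
x^5 ↦ 1/32 x^5
applying this coordinatewise to f: exp(τθ) f = (1/64)x^5 + (3/8)x^4 + (3/8)x


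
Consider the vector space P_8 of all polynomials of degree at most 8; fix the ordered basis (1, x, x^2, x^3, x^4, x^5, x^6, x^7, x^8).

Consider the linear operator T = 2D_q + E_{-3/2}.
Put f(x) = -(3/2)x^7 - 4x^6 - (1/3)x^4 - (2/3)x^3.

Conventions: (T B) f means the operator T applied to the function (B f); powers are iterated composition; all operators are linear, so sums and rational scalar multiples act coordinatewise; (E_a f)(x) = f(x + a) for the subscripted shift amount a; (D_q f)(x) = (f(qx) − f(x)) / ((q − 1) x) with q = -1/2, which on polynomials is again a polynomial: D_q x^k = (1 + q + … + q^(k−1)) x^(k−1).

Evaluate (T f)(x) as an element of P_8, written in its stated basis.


g(x) = -(3/2)x^7 + (623/64)x^6 - (321/8)x^5 + (2009/48)x^4 + (493/96)x^3 - (4291/64)x^2 + (8019/128)x - 4959/256

D_q f = -(129/128)x^6 - (21/8)x^5 - (5/24)x^3 - (1/2)x^2
(2D_q) f = -(129/64)x^6 - (21/4)x^5 - (5/12)x^3 - x^2
E_{-3/2} f = -(3/2)x^7 + (47/4)x^6 - (279/8)x^5 + (2009/48)x^4 + (533/96)x^3 - (4227/64)x^2 + (8019/128)x - 4959/256
(2D_q + E_{-3/2}) f = -(3/2)x^7 + (623/64)x^6 - (321/8)x^5 + (2009/48)x^4 + (493/96)x^3 - (4291/64)x^2 + (8019/128)x - 4959/256


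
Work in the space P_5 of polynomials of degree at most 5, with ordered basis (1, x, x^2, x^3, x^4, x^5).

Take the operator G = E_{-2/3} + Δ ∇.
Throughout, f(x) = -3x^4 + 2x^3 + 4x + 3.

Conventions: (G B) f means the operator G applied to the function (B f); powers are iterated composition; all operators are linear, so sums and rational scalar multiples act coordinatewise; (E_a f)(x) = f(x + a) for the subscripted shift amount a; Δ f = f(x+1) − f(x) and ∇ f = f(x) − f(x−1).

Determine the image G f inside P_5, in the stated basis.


E_{-2/3} f = -3x^4 + 10x^3 - 12x^2 + (92/9)x - 23/27
∇ f = -12x^3 + 24x^2 - 18x + 9
Δ ∇ f = -36x^2 + 12x - 6
(E_{-2/3} + Δ ∇) f = -3x^4 + 10x^3 - 48x^2 + (200/9)x - 185/27

g(x) = -3x^4 + 10x^3 - 48x^2 + (200/9)x - 185/27


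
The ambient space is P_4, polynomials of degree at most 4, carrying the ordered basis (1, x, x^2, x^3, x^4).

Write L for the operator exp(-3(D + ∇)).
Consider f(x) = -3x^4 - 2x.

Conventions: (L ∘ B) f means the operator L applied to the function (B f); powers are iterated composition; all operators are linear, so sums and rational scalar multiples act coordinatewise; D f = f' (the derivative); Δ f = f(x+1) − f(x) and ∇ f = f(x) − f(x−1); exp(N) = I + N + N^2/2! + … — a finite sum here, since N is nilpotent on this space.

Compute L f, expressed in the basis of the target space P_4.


order-1 term: 72x^3 - 54x^2 + 36x + 3
order-2 term: -648x^2 + 648x - 297
order-3 term: 2592x - 1944
order-4 term: -3888
the series for exp(-3(D + ∇)) f terminates at order 4
exp(-3(D + ∇)) f = -3x^4 + 72x^3 - 702x^2 + 3274x - 6126

the result is g(x) = -3x^4 + 72x^3 - 702x^2 + 3274x - 6126


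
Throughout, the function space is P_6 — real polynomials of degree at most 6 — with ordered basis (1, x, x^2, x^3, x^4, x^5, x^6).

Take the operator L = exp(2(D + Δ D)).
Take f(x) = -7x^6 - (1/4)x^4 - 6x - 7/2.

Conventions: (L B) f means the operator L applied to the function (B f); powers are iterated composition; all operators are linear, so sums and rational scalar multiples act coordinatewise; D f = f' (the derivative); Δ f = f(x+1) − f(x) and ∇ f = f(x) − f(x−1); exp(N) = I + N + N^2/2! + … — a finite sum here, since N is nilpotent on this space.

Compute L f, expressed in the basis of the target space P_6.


the result is g(x) = -7x^6 - 84x^5 - (3361/4)x^4 - 5322x^3 - 22692x^2 - 58928x - 142323/2

order-1 term: -84x^5 - 420x^4 - 842x^3 - 846x^2 - 426x - 98
order-2 term: -420x^4 - 3360x^3 - 10086x^2 - 13464x - 6744
order-3 term: -1120x^3 - 10080x^2 - 30248x - 30264
order-4 term: -1680x^2 - 13440x - 26884
order-5 term: -1344x - 6720
order-6 term: -448
the series for exp(2(D + Δ D)) f terminates at order 6
exp(2(D + Δ D)) f = -7x^6 - 84x^5 - (3361/4)x^4 - 5322x^3 - 22692x^2 - 58928x - 142323/2


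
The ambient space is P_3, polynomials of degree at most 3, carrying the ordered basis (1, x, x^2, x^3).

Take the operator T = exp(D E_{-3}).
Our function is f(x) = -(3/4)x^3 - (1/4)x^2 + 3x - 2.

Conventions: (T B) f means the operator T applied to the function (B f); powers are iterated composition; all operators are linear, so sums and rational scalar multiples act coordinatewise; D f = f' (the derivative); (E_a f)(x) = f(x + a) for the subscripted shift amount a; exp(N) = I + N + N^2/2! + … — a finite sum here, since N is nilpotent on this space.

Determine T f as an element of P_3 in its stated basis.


the image equals g(x) = -(3/4)x^3 - (5/2)x^2 + (55/4)x - 21/4

order-1 term: -(9/4)x^2 + 13x - 63/4
order-2 term: -(9/4)x + 53/4
order-3 term: -3/4
the series for exp(D E_{-3}) f terminates at order 3
exp(D E_{-3}) f = -(3/4)x^3 - (5/2)x^2 + (55/4)x - 21/4


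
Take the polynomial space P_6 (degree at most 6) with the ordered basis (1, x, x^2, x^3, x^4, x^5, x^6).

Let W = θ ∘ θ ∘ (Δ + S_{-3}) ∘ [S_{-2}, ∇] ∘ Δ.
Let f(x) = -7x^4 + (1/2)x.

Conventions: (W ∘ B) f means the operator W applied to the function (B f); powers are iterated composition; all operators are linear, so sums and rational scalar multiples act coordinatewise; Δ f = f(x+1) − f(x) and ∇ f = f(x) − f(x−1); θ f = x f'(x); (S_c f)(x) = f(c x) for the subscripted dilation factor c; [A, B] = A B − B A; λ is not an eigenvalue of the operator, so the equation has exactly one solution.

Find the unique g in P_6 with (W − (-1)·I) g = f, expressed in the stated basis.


the result is g(x) = -7x^4 + 36288x^2 + (10081/2)x

write g with unknown coordinates in the stated basis and equate coefficients in (W − (-1)·I) g = f
solving from the highest basis element down gives g = -7x^4 + 36288x^2 + (10081/2)x
check: W g = -36288x^2 - 5040x
so W g − (-1)·g = -7x^4 + (1/2)x = f ✓


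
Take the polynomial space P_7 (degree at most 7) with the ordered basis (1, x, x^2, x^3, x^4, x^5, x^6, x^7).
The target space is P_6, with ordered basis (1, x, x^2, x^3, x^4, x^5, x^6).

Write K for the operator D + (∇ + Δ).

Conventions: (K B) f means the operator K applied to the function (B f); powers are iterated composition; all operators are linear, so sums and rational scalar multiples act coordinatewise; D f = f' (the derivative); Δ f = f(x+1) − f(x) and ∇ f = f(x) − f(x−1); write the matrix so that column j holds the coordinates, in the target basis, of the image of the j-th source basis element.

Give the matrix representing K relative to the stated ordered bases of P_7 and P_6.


image of 1: 0
image of x: 3
image of x^2: 6x
image of x^3: 9x^2 + 2
image of x^4: 12x^3 + 8x
image of x^5: 15x^4 + 20x^2 + 2
image of x^6: 18x^5 + 40x^3 + 12x
image of x^7: 21x^6 + 70x^4 + 42x^2 + 2
each image's coordinates form column j of the matrix

the matrix is [[0, 3, 0, 2, 0, 2, 0, 2]; [0, 0, 6, 0, 8, 0, 12, 0]; [0, 0, 0, 9, 0, 20, 0, 42]; [0, 0, 0, 0, 12, 0, 40, 0]; [0, 0, 0, 0, 0, 15, 0, 70]; [0, 0, 0, 0, 0, 0, 18, 0]; [0, 0, 0, 0, 0, 0, 0, 21]] (rows listed top to bottom)


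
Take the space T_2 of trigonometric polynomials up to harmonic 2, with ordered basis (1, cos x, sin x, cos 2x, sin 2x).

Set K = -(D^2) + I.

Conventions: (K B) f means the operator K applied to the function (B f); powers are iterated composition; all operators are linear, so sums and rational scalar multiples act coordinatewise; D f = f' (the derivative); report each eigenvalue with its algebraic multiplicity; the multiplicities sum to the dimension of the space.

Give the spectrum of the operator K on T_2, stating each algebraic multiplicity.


image of 1: 1
image of cos x: 2cos x
image of sin x: 2sin x
image of cos 2x: 5cos 2x
image of sin 2x: 5sin 2x
the matrix is diagonal; its diagonal is (1, 2, 2, 5, 5)
for a triangular matrix the eigenvalues are the diagonal entries, with algebraic multiplicity their repetition count

λ = 1 (multiplicity 1), λ = 2 (multiplicity 2), λ = 5 (multiplicity 2)


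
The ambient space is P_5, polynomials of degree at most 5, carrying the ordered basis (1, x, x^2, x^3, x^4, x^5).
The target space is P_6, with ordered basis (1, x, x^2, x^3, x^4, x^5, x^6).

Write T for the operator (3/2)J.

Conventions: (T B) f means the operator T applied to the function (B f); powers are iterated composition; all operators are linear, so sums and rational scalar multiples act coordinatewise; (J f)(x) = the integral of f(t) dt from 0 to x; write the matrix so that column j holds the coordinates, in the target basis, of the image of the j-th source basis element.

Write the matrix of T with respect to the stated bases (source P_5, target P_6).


image of 1: (3/2)x
image of x: (3/4)x^2
image of x^2: (1/2)x^3
image of x^3: (3/8)x^4
image of x^4: (3/10)x^5
image of x^5: (1/4)x^6
each image's coordinates form column j of the matrix

the matrix is [[0, 0, 0, 0, 0, 0]; [3/2, 0, 0, 0, 0, 0]; [0, 3/4, 0, 0, 0, 0]; [0, 0, 1/2, 0, 0, 0]; [0, 0, 0, 3/8, 0, 0]; [0, 0, 0, 0, 3/10, 0]; [0, 0, 0, 0, 0, 1/4]] (rows listed top to bottom)


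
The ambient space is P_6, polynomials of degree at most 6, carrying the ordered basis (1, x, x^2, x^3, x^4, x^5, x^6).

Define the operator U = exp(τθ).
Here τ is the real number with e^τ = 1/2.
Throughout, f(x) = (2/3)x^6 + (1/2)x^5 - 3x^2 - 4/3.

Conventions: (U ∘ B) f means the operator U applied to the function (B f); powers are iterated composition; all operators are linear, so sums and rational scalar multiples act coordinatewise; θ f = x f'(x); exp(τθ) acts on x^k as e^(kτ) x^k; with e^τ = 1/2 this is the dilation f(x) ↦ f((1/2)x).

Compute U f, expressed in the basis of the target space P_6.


g(x) = (1/96)x^6 + (1/64)x^5 - (3/4)x^2 - 4/3

exp(τθ) x^k = e^(kτ) x^k; with e^τ = 1/2 this sends x^k to (1/2)^k x^k
x^2 ↦ 1/4 x^2
x^5 ↦ 1/32 x^5
x^6 ↦ 1/64 x^6
applying this coordinatewise to f: exp(τθ) f = (1/96)x^6 + (1/64)x^5 - (3/4)x^2 - 4/3


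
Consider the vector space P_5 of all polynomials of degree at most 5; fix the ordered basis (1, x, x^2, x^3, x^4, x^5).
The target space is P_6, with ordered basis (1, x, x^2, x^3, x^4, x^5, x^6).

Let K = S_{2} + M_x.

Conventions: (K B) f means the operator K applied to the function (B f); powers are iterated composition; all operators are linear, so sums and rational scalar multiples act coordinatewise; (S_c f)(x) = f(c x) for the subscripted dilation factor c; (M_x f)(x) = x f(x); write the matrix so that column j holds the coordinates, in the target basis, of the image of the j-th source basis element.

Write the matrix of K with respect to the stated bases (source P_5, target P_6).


image of 1: x + 1
image of x: x^2 + 2x
image of x^2: x^3 + 4x^2
image of x^3: x^4 + 8x^3
image of x^4: x^5 + 16x^4
image of x^5: x^6 + 32x^5
each image's coordinates form column j of the matrix

the matrix is [[1, 0, 0, 0, 0, 0]; [1, 2, 0, 0, 0, 0]; [0, 1, 4, 0, 0, 0]; [0, 0, 1, 8, 0, 0]; [0, 0, 0, 1, 16, 0]; [0, 0, 0, 0, 1, 32]; [0, 0, 0, 0, 0, 1]] (rows listed top to bottom)


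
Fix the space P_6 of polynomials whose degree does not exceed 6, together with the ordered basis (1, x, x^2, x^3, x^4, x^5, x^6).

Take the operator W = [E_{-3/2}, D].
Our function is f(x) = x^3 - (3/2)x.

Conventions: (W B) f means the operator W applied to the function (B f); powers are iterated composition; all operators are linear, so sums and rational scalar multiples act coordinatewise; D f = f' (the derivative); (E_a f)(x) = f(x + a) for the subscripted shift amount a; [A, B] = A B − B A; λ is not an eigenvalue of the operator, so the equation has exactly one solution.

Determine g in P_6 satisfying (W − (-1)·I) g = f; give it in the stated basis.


write g with unknown coordinates in the stated basis and equate coefficients in (W − (-1)·I) g = f
solving from the highest basis element down gives g = x^3 - (3/2)x
check: W g = 0
so W g − (-1)·g = x^3 - (3/2)x = f ✓

the result is g(x) = x^3 - (3/2)x


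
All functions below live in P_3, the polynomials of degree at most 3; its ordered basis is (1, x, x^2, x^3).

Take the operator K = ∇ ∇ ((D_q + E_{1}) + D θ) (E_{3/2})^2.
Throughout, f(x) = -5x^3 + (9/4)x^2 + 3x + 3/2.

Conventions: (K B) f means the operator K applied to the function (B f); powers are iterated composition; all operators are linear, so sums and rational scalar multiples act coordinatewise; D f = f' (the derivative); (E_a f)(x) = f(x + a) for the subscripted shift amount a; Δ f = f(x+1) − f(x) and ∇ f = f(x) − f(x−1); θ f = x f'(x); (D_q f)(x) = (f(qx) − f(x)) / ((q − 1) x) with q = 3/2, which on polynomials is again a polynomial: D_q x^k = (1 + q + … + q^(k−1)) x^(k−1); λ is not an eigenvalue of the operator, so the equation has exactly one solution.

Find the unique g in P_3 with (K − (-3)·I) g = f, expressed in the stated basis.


g(x) = -(5/3)x^3 + (3/4)x^2 + (13/3)x + 455/18

write g with unknown coordinates in the stated basis and equate coefficients in (K − (-3)·I) g = f
solving from the highest basis element down gives g = -(5/3)x^3 + (3/4)x^2 + (13/3)x + 455/18
check: K g = -10x - 223/3
so K g − (-3)·g = -5x^3 + (9/4)x^2 + 3x + 3/2 = f ✓


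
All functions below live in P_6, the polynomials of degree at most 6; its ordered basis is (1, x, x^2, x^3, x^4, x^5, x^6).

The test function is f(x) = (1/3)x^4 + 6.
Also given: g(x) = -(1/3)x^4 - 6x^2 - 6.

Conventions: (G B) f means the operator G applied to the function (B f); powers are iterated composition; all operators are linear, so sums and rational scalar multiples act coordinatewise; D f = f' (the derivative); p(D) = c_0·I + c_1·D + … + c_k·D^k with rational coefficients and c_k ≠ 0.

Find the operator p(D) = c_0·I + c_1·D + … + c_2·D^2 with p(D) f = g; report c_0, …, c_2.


c_0 = -1, c_1 = 0, c_2 = -3/2

D^0 f = (1/3)x^4 + 6
D^1 f = (4/3)x^3
D^2 f = 4x^2
matching coefficients of g against c_0 f + c_1 Df + … from the top degree down determines the c_i
solution: c_0 = -1, c_1 = 0, c_2 = -3/2


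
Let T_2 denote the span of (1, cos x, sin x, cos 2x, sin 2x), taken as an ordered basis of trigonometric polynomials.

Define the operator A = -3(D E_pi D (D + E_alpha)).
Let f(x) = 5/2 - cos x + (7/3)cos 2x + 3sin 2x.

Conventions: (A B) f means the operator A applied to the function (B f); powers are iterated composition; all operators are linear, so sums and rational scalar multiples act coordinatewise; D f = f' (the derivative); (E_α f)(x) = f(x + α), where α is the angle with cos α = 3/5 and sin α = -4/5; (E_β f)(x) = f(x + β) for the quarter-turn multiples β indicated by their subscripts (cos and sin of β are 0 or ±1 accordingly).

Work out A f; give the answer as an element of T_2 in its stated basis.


D f = sin x + 6cos 2x - (14/3)sin 2x
E_alpha f = 5/2 - (3/5)cos x - (4/5)sin x - (53/15)cos 2x + (7/5)sin 2x
(D + E_alpha) f = 5/2 - (3/5)cos x + (1/5)sin x + (37/15)cos 2x - (49/15)sin 2x
D (D + E_alpha) f = (1/5)cos x + (3/5)sin x - (98/15)cos 2x - (74/15)sin 2x
E_pi D (D + E_alpha) f = -(1/5)cos x - (3/5)sin x - (98/15)cos 2x - (74/15)sin 2x
D E_pi D (D + E_alpha) f = -(3/5)cos x + (1/5)sin x - (148/15)cos 2x + (196/15)sin 2x
(-3(D E_pi D (D + E_alpha))) f = (9/5)cos x - (3/5)sin x + (148/5)cos 2x - (196/5)sin 2x

the image equals g(x) = (9/5)cos x - (3/5)sin x + (148/5)cos 2x - (196/5)sin 2x


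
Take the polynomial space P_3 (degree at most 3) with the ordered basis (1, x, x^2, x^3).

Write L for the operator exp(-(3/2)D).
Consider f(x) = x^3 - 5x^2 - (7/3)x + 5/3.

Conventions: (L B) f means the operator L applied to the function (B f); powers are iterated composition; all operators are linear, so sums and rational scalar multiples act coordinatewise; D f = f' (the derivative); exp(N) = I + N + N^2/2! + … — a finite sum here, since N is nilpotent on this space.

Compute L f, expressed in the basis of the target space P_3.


order-1 term: -(9/2)x^2 + 15x + 7/2
order-2 term: (27/4)x - 45/4
order-3 term: -27/8
the series for exp(-(3/2)D) f terminates at order 3
exp(-(3/2)D) f = x^3 - (19/2)x^2 + (233/12)x - 227/24

the image equals g(x) = x^3 - (19/2)x^2 + (233/12)x - 227/24


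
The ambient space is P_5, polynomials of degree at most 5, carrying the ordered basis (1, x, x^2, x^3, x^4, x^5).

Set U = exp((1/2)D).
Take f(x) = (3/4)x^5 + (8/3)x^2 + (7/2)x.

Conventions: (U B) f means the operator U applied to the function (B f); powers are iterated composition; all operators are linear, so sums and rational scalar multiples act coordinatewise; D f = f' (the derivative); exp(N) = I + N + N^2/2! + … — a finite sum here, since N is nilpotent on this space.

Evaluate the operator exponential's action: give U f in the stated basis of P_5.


the result is g(x) = (3/4)x^5 + (15/8)x^4 + (15/8)x^3 + (173/48)x^2 + (1229/192)x + 937/384

order-1 term: (15/8)x^4 + (8/3)x + 7/4
order-2 term: (15/8)x^3 + 2/3
order-3 term: (15/16)x^2
order-4 term: (15/64)x
order-5 term: 3/128
the series for exp((1/2)D) f terminates at order 5
exp((1/2)D) f = (3/4)x^5 + (15/8)x^4 + (15/8)x^3 + (173/48)x^2 + (1229/192)x + 937/384


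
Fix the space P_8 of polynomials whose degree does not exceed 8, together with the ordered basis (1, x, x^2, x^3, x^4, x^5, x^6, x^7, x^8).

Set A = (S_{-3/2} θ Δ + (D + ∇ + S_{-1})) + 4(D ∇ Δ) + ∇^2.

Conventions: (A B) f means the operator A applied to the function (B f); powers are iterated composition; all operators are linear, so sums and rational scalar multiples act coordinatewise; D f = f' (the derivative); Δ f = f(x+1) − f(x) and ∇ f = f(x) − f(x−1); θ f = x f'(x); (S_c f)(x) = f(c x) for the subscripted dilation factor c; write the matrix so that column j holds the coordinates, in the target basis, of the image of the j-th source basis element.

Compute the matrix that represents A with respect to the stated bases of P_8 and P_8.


the matrix is [[1, 2, 1, 19, 13, 11, 61, -69, 253]; [0, -1, 1, -3/2, 70, 115/2, 57, 833/2, -564]; [0, 0, 1, 39/2, 33, 235, 525/2, 651/2, 1834]; [0, 0, 0, -1, -65/2, -365/4, 355/2, 805/8, 49]; [0, 0, 0, 0, 1, 445/4, 1275/4, 5495/4, 4655/2]; [0, 0, 0, 0, 0, -1, -3453/16, -24843/32, -4249/4]; [0, 0, 0, 0, 0, 0, 1, 15757/32, 15533/8]; [0, 0, 0, 0, 0, 0, 0, -1, -15053/16]; [0, 0, 0, 0, 0, 0, 0, 0, 1]] (rows listed top to bottom)

image of 1: 1
image of x: -x + 2
image of x^2: x^2 + x + 1
image of x^3: -x^3 + (39/2)x^2 - (3/2)x + 19
image of x^4: x^4 - (65/2)x^3 + 33x^2 + 70x + 13
image of x^5: -x^5 + (445/4)x^4 - (365/4)x^3 + 235x^2 + (115/2)x + 11
image of x^6: x^6 - (3453/16)x^5 + (1275/4)x^4 + (355/2)x^3 + (525/2)x^2 + 57x + 61
image of x^7: -x^7 + (15757/32)x^6 - (24843/32)x^5 + (5495/4)x^4 + (805/8)x^3 + (651/2)x^2 + (833/2)x - 69
image of x^8: x^8 - (15053/16)x^7 + (15533/8)x^6 - (4249/4)x^5 + (4655/2)x^4 + 49x^3 + 1834x^2 - 564x + 253
each image's coordinates form column j of the matrix


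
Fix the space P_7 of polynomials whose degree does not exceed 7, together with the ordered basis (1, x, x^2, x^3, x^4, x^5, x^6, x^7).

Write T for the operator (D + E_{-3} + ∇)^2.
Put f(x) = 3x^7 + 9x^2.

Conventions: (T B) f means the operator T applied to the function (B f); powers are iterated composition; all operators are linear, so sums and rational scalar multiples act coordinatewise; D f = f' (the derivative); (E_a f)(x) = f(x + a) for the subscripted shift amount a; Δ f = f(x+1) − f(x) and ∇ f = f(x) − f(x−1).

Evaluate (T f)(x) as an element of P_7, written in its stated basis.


g(x) = 3x^7 - 42x^6 + 1134x^5 - 10500x^4 + 78960x^3 - 342963x^2 + 778644x - 724266

D f = 21x^6 + 18x
E_{-3} f = 3x^7 - 63x^6 + 567x^5 - 2835x^4 + 8505x^3 - 15300x^2 + 15255x - 6480
∇ f = 21x^6 - 63x^5 + 105x^4 - 105x^3 + 63x^2 - 3x - 6
(D + E_{-3} + ∇) f = 3x^7 - 21x^6 + 504x^5 - 2730x^4 + 8400x^3 - 15237x^2 + 15270x - 6486
D (D + E_{-3} + ∇) f = 21x^6 - 126x^5 + 2520x^4 - 10920x^3 + 25200x^2 - 30474x + 15270
E_{-3} (D + E_{-3} + ∇) f = 3x^7 - 84x^6 + 1449x^5 - 15960x^4 + 106365x^3 - 415161x^2 + 878379x - 781701
∇ (D + E_{-3} + ∇) f = 21x^6 - 189x^5 + 2940x^4 - 16485x^3 + 46998x^2 - 69261x + 42165
(D + E_{-3} + ∇) (D + E_{-3} + ∇) f = 3x^7 - 42x^6 + 1134x^5 - 10500x^4 + 78960x^3 - 342963x^2 + 778644x - 724266


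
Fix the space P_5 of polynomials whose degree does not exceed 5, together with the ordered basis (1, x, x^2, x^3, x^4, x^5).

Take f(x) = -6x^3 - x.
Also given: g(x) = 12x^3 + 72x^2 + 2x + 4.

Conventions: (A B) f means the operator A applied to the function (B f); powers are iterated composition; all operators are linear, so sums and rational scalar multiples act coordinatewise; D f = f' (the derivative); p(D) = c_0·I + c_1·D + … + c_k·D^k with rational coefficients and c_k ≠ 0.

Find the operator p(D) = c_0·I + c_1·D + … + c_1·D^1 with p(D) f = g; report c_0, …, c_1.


p(D) = -2·I − 4·D, i.e. c_0 = -2, c_1 = -4

D^0 f = -6x^3 - x
D^1 f = -18x^2 - 1
matching coefficients of g against c_0 f + c_1 Df + … from the top degree down determines the c_i
solution: c_0 = -2, c_1 = -4


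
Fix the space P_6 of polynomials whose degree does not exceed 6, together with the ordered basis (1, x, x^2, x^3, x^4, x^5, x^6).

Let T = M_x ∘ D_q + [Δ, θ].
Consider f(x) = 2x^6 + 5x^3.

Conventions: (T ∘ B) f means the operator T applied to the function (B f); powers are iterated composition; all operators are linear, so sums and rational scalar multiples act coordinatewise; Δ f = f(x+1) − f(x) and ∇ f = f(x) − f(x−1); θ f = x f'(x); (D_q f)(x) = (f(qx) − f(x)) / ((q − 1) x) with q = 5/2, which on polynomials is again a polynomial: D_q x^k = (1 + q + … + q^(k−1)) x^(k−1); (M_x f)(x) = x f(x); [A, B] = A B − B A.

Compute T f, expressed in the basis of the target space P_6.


the result is g(x) = (5187/16)x^6 + 12x^5 + 60x^4 + (675/4)x^3 + 135x^2 + 90x + 27

D_q f = (5187/16)x^5 + (195/4)x^2
M_x D_q f = (5187/16)x^6 + (195/4)x^3
θ f = 12x^6 + 15x^3
Δ θ f = 72x^5 + 180x^4 + 240x^3 + 225x^2 + 117x + 27
Δ f = 12x^5 + 30x^4 + 40x^3 + 45x^2 + 27x + 7
θ Δ f = 60x^5 + 120x^4 + 120x^3 + 90x^2 + 27x
[Δ, θ] f = 12x^5 + 60x^4 + 120x^3 + 135x^2 + 90x + 27
(M_x ∘ D_q + [Δ, θ]) f = (5187/16)x^6 + 12x^5 + 60x^4 + (675/4)x^3 + 135x^2 + 90x + 27


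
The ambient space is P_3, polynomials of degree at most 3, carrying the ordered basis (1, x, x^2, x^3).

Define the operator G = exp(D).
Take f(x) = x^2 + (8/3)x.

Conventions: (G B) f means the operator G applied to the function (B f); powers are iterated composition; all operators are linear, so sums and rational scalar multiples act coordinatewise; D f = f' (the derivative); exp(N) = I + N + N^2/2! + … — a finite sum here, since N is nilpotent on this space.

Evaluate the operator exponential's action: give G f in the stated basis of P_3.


the result is g(x) = x^2 + (14/3)x + 11/3

order-1 term: 2x + 8/3
order-2 term: 1
the series for exp(D) f terminates at order 2
exp(D) f = x^2 + (14/3)x + 11/3


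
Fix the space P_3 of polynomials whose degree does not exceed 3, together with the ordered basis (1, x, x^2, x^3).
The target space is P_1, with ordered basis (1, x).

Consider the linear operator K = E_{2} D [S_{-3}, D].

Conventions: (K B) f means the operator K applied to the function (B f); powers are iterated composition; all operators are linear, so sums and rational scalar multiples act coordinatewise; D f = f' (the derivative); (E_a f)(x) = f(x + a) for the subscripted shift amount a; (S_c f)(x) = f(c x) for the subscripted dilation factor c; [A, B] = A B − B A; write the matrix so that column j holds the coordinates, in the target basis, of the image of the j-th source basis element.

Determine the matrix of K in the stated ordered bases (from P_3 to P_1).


image of 1: 0
image of x: 0
image of x^2: -24
image of x^3: 216x + 432
each image's coordinates form column j of the matrix

the matrix is [[0, 0, -24, 432]; [0, 0, 0, 216]] (rows listed top to bottom)


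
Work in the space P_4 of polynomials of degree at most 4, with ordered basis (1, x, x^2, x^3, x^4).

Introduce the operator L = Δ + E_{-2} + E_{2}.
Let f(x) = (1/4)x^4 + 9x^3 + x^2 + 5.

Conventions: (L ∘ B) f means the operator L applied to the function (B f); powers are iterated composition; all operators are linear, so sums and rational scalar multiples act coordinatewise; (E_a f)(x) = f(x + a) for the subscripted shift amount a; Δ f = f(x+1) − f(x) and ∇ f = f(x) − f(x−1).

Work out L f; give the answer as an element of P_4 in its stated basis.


g(x) = (1/2)x^4 + 19x^3 + (85/2)x^2 + 246x + 145/4

Δ f = x^3 + (57/2)x^2 + 30x + 41/4
E_{-2} f = (1/4)x^4 + 7x^3 - 47x^2 + 96x - 59
E_{2} f = (1/4)x^4 + 11x^3 + 61x^2 + 120x + 85
(Δ + E_{-2} + E_{2}) f = (1/2)x^4 + 19x^3 + (85/2)x^2 + 246x + 145/4


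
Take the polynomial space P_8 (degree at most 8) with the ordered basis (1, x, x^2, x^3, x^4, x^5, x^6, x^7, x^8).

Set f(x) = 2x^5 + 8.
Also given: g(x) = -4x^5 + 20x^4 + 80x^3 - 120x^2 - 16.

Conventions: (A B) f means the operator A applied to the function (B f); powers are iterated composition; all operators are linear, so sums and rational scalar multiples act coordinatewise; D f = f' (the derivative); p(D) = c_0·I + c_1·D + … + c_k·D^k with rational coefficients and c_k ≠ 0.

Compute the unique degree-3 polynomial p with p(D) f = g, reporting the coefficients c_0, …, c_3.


D^0 f = 2x^5 + 8
D^1 f = 10x^4
D^2 f = 40x^3
D^3 f = 120x^2
matching coefficients of g against c_0 f + c_1 Df + … from the top degree down determines the c_i
solution: c_0 = -2, c_1 = 2, c_2 = 2, c_3 = -1

c_0 = -2, c_1 = 2, c_2 = 2, c_3 = -1


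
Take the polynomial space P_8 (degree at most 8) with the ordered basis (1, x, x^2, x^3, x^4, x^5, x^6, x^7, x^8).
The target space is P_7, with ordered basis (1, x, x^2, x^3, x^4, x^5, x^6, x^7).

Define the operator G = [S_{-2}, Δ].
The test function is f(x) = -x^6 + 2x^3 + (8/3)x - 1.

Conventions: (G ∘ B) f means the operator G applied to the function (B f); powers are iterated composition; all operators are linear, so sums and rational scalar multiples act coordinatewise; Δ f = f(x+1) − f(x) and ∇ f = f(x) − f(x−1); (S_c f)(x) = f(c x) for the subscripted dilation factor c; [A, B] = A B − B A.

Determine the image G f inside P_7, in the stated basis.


Δ f = -6x^5 - 15x^4 - 20x^3 - 9x^2 + 11/3
S_{-2} Δ f = 192x^5 - 240x^4 + 160x^3 - 36x^2 + 11/3
S_{-2} f = -64x^6 - 16x^3 - (16/3)x - 1
Δ S_{-2} f = -384x^5 - 960x^4 - 1280x^3 - 1008x^2 - 432x - 256/3
[S_{-2}, Δ] f = 576x^5 + 720x^4 + 1440x^3 + 972x^2 + 432x + 89

the image equals g(x) = 576x^5 + 720x^4 + 1440x^3 + 972x^2 + 432x + 89


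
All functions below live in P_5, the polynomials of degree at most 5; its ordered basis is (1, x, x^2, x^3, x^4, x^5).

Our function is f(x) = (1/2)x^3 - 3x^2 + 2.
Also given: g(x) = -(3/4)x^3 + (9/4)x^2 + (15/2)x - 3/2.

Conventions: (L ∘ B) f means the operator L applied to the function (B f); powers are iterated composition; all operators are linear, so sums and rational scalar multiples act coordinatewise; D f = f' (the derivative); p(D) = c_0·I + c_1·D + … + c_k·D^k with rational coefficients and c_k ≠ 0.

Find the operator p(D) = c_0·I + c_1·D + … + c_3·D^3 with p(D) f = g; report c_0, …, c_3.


D^0 f = (1/2)x^3 - 3x^2 + 2
D^1 f = (3/2)x^2 - 6x
D^2 f = 3x - 6
D^3 f = 3
matching coefficients of g against c_0 f + c_1 Df + … from the top degree down determines the c_i
solution: c_0 = -3/2, c_1 = -3/2, c_2 = -1/2, c_3 = -1/2

p(D) = -(3/2)·I − (3/2)·D − (1/2)·D^2 − (1/2)·D^3, i.e. c_0 = -3/2, c_1 = -3/2, c_2 = -1/2, c_3 = -1/2


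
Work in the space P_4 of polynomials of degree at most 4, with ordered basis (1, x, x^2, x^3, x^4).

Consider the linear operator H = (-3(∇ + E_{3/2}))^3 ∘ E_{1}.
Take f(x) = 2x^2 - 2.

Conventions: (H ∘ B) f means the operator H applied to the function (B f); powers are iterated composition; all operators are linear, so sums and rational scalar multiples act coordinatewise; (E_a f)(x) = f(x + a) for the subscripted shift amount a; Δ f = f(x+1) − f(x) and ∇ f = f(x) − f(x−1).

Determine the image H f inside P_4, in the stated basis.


the image equals g(x) = -54x^2 - 918x - 6075/2

E_{1} f = 2x^2 + 4x
∇ E_{1} f = 4x + 2
E_{3/2} E_{1} f = 2x^2 + 10x + 21/2
(∇ + E_{3/2}) E_{1} f = 2x^2 + 14x + 25/2
(-3(∇ + E_{3/2})) E_{1} f = -6x^2 - 42x - 75/2
∇ (-3(∇ + E_{3/2})) E_{1} f = -12x - 36
E_{3/2} (-3(∇ + E_{3/2})) E_{1} f = -6x^2 - 60x - 114
(∇ + E_{3/2}) (-3(∇ + E_{3/2})) E_{1} f = -6x^2 - 72x - 150
(-3(∇ + E_{3/2})) (-3(∇ + E_{3/2})) E_{1} f = 18x^2 + 216x + 450
∇ (-3(∇ + E_{3/2})) (-3(∇ + E_{3/2})) E_{1} f = 36x + 198
E_{3/2} (-3(∇ + E_{3/2})) (-3(∇ + E_{3/2})) E_{1} f = 18x^2 + 270x + 1629/2
(∇ + E_{3/2}) (-3(∇ + E_{3/2})) (-3(∇ + E_{3/2})) E_{1} f = 18x^2 + 306x + 2025/2
(-3(∇ + E_{3/2})) (-3(∇ + E_{3/2})) (-3(∇ + E_{3/2})) E_{1} f = -54x^2 - 918x - 6075/2


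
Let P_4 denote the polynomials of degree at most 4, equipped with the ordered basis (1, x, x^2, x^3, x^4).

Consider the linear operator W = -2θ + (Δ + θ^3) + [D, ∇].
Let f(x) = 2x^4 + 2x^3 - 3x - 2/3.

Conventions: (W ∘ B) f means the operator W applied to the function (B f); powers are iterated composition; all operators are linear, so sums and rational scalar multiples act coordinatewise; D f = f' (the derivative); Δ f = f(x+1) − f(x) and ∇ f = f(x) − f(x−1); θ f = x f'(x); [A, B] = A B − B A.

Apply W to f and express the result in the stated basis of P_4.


g(x) = 112x^4 + 50x^3 + 18x^2 + 17x + 1

θ f = 8x^4 + 6x^3 - 3x
(-2θ) f = -16x^4 - 12x^3 + 6x
Δ f = 8x^3 + 18x^2 + 14x + 1
θ f = 8x^4 + 6x^3 - 3x
θ θ f = 32x^4 + 18x^3 - 3x
θ θ θ f = 128x^4 + 54x^3 - 3x
(Δ + θ^3) f = 128x^4 + 62x^3 + 18x^2 + 11x + 1
∇ f = 8x^3 - 6x^2 + 2x - 3
D ∇ f = 24x^2 - 12x + 2
D f = 8x^3 + 6x^2 - 3
∇ D f = 24x^2 - 12x + 2
[D, ∇] f = 0
(-2θ + (Δ + θ^3) + [D, ∇]) f = 112x^4 + 50x^3 + 18x^2 + 17x + 1


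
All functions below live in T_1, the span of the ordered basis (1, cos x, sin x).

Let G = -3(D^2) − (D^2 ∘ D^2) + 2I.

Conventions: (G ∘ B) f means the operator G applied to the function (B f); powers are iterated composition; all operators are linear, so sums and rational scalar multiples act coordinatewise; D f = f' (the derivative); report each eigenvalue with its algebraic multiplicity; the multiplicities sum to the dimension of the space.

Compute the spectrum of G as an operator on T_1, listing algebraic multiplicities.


image of 1: 2
image of cos x: 4cos x
image of sin x: 4sin x
the matrix is diagonal; its diagonal is (2, 4, 4)
for a triangular matrix the eigenvalues are the diagonal entries, with algebraic multiplicity their repetition count

λ = 2 (multiplicity 1), λ = 4 (multiplicity 2)


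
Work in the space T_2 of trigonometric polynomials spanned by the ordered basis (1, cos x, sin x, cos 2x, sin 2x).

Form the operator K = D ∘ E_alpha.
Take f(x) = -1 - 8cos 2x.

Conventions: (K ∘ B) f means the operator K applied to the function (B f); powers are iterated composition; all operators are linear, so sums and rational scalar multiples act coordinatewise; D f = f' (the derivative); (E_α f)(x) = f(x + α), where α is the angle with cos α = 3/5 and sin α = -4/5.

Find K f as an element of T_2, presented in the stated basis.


the image equals g(x) = -(384/25)cos 2x - (112/25)sin 2x

E_alpha f = -1 + (56/25)cos 2x - (192/25)sin 2x
D E_alpha f = -(384/25)cos 2x - (112/25)sin 2x


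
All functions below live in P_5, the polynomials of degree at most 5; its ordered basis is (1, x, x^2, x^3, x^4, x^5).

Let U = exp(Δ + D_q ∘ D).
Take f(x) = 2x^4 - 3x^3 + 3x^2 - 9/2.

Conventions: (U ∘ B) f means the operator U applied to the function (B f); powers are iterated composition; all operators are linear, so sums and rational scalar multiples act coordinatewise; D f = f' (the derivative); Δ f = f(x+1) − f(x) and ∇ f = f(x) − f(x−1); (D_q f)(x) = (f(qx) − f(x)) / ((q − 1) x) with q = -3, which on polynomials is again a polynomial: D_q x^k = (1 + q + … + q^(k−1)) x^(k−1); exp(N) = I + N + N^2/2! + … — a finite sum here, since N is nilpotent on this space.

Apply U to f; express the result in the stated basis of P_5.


order-1 term: 8x^3 + 59x^2 + 23x + 8
order-2 term: 12x^2 + 47x + 104
order-3 term: 8x + 83/3
order-4 term: 2
the series for exp(Δ + D_q ∘ D) f terminates at order 4
exp(Δ + D_q ∘ D) f = 2x^4 + 5x^3 + 74x^2 + 78x + 823/6

the image equals g(x) = 2x^4 + 5x^3 + 74x^2 + 78x + 823/6


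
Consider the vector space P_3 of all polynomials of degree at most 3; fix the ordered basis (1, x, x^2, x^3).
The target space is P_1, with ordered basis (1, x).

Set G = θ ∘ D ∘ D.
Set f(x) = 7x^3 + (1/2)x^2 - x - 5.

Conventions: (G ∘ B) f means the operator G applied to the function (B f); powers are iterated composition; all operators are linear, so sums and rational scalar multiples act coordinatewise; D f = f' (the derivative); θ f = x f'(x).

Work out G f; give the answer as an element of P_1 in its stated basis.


g(x) = 42x

D f = 21x^2 + x - 1
D D f = 42x + 1
θ (D ∘ D) f = 42x


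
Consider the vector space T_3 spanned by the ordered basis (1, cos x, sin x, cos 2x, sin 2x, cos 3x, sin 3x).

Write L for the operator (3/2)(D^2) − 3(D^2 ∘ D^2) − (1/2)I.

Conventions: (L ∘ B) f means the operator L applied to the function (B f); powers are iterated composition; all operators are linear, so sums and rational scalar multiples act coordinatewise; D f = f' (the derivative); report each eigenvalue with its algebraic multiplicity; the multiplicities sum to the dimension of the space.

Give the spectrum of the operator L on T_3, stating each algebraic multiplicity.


image of 1: -1/2
image of cos x: -5cos x
image of sin x: -5sin x
image of cos 2x: -(109/2)cos 2x
image of sin 2x: -(109/2)sin 2x
image of cos 3x: -257cos 3x
image of sin 3x: -257sin 3x
the matrix is diagonal; its diagonal is (-1/2, -5, -5, -109/2, -109/2, -257, -257)
for a triangular matrix the eigenvalues are the diagonal entries, with algebraic multiplicity their repetition count

λ = -257 (multiplicity 2), λ = -109/2 (multiplicity 2), λ = -5 (multiplicity 2), λ = -1/2 (multiplicity 1)


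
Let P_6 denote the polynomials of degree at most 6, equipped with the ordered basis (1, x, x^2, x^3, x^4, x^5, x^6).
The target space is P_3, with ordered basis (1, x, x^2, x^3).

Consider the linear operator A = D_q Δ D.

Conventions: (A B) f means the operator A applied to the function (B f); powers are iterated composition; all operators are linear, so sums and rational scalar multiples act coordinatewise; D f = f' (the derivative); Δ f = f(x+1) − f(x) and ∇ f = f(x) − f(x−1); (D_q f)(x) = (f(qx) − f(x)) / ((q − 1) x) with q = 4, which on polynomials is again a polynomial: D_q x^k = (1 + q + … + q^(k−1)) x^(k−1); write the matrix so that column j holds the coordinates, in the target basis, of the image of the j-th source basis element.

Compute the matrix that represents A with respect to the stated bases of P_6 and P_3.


image of 1: 0
image of x: 0
image of x^2: 0
image of x^3: 6
image of x^4: 60x + 12
image of x^5: 420x^2 + 150x + 20
image of x^6: 2550x^3 + 1260x^2 + 300x + 30
each image's coordinates form column j of the matrix

the matrix is [[0, 0, 0, 6, 12, 20, 30]; [0, 0, 0, 0, 60, 150, 300]; [0, 0, 0, 0, 0, 420, 1260]; [0, 0, 0, 0, 0, 0, 2550]] (rows listed top to bottom)


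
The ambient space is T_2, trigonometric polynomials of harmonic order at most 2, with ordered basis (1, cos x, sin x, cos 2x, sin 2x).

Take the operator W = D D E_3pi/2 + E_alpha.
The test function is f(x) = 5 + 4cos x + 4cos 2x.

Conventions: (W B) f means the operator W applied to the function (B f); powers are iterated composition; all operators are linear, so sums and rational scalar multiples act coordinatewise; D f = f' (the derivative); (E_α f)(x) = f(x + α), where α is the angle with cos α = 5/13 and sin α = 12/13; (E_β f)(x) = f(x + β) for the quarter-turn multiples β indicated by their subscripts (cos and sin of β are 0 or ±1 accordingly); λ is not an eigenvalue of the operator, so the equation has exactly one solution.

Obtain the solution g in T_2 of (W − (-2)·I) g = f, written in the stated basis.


write g with unknown coordinates in the stated basis and equate coefficients in (W − (-2)·I) g = f
solving from the highest basis element down gives g = 5/3 + (62/61)cos x + (50/61)sin x + (716/965)cos 2x + (96/965)sin 2x
check: W g = 5/3 + (120/61)cos x - (100/61)sin x + (2428/965)cos 2x - (192/965)sin 2x
so W g − (-2)·g = 5 + 4cos x + 4cos 2x = f ✓

the image equals g(x) = 5/3 + (62/61)cos x + (50/61)sin x + (716/965)cos 2x + (96/965)sin 2x


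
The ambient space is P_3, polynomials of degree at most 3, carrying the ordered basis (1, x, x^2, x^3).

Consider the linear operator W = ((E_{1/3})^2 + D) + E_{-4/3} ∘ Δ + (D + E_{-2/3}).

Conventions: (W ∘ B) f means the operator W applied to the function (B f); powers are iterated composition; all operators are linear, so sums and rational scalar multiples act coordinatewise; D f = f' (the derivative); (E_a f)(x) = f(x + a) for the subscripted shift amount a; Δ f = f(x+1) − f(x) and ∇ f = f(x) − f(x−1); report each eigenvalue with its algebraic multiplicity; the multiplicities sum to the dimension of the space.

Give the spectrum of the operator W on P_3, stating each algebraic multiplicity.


λ = 2 (multiplicity 4)

image of 1: 2
image of x: 2x + 3
image of x^2: 2x^2 + 6x - 7/9
image of x^3: 2x^3 + 9x^2 - (7/3)x + 7/3
the matrix is upper triangular; its diagonal is (2, 2, 2, 2)
for a triangular matrix the eigenvalues are the diagonal entries, with algebraic multiplicity their repetition count


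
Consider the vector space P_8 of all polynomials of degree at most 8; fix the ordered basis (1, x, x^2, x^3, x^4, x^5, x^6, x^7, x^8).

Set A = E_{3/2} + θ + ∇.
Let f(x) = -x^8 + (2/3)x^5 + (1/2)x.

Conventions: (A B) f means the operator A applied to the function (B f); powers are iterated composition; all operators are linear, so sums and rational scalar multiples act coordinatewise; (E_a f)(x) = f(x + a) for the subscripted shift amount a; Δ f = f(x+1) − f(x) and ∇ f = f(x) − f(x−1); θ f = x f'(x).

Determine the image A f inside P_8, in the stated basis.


the image equals g(x) = -9x^8 - 20x^7 - 35x^6 - 241x^5 - (6625/24)x^4 - (5675/12)x^3 - (12565/48)x^2 - (6247/48)x - 13555/768

E_{3/2} f = -x^8 - 12x^7 - 63x^6 - (565/3)x^5 - (2795/8)x^4 - (1641/4)x^3 - (4743/16)x^2 - (1909/16)x - 5073/256
θ f = -8x^8 + (10/3)x^5 + (1/2)x
∇ f = -8x^7 + 28x^6 - 56x^5 + (220/3)x^4 - (188/3)x^3 + (104/3)x^2 - (34/3)x + 13/6
(E_{3/2} + θ + ∇) f = -9x^8 - 20x^7 - 35x^6 - 241x^5 - (6625/24)x^4 - (5675/12)x^3 - (12565/48)x^2 - (6247/48)x - 13555/768


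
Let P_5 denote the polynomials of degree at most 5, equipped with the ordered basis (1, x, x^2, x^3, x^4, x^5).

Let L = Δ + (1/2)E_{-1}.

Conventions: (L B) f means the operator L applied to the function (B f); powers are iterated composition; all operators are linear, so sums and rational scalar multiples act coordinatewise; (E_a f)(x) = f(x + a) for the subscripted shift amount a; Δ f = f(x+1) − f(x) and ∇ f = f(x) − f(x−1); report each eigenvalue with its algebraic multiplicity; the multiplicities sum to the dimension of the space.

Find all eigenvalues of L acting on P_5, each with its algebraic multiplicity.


λ = 1/2 (multiplicity 6)

image of 1: 1/2
image of x: (1/2)x + 1/2
image of x^2: (1/2)x^2 + x + 3/2
image of x^3: (1/2)x^3 + (3/2)x^2 + (9/2)x + 1/2
image of x^4: (1/2)x^4 + 2x^3 + 9x^2 + 2x + 3/2
image of x^5: (1/2)x^5 + (5/2)x^4 + 15x^3 + 5x^2 + (15/2)x + 1/2
the matrix is upper triangular; its diagonal is (1/2, 1/2, 1/2, 1/2, 1/2, 1/2)
for a triangular matrix the eigenvalues are the diagonal entries, with algebraic multiplicity their repetition count
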